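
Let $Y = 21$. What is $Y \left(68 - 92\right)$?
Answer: $-504$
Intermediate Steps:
$Y \left(68 - 92\right) = 21 \left(68 - 92\right) = 21 \left(-24\right) = -504$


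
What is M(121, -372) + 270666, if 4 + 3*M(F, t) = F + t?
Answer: 270581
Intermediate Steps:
M(F, t) = -4/3 + F/3 + t/3 (M(F, t) = -4/3 + (F + t)/3 = -4/3 + (F/3 + t/3) = -4/3 + F/3 + t/3)
M(121, -372) + 270666 = (-4/3 + (⅓)*121 + (⅓)*(-372)) + 270666 = (-4/3 + 121/3 - 124) + 270666 = -85 + 270666 = 270581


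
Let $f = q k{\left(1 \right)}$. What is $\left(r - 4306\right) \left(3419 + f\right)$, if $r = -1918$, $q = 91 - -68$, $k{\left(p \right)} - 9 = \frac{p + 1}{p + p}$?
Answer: $-31176016$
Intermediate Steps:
$k{\left(p \right)} = 9 + \frac{1 + p}{2 p}$ ($k{\left(p \right)} = 9 + \frac{p + 1}{p + p} = 9 + \frac{1 + p}{2 p}$)
$q = 159$ ($q = 91 + 68 = 159$)
$f = 1590$ ($f = 159 \frac{1 + 19 \cdot 1}{2 \cdot 1} = 159 \cdot \frac{1}{2} \cdot 1 \left(1 + 19\right) = 159 \cdot \frac{1}{2} \cdot 1 \cdot 20 = 159 \cdot 10 = 1590$)
$\left(r - 4306\right) \left(3419 + f\right) = \left(-1918 - 4306\right) \left(3419 + 1590\right) = \left(-6224\right) 5009 = -31176016$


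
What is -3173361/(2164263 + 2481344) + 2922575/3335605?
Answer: 598411211924/3099181987447 ≈ 0.19309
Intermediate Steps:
-3173361/(2164263 + 2481344) + 2922575/3335605 = -3173361/4645607 + 2922575*(1/3335605) = -3173361*1/4645607 + 584515/667121 = -3173361/4645607 + 584515/667121 = 598411211924/3099181987447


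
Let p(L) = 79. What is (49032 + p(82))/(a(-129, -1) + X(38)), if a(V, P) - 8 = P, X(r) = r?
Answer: 49111/45 ≈ 1091.4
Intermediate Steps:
a(V, P) = 8 + P
(49032 + p(82))/(a(-129, -1) + X(38)) = (49032 + 79)/((8 - 1) + 38) = 49111/(7 + 38) = 49111/45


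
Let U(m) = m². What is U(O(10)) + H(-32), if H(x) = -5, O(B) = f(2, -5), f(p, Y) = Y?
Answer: 20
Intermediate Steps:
O(B) = -5
U(O(10)) + H(-32) = (-5)² - 5 = 25 - 5 = 20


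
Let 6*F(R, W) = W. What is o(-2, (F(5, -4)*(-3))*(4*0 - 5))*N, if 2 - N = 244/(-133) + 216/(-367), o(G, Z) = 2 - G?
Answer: 863592/48811 ≈ 17.693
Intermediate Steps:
F(R, W) = W/6
N = 215898/48811 (N = 2 - (244/(-133) + 216/(-367)) = 2 - (244*(-1/133) + 216*(-1/367)) = 2 - (-244/133 - 216/367) = 2 - 1*(-118276/48811) = 2 + 118276/48811 = 215898/48811 ≈ 4.4231)
o(-2, (F(5, -4)*(-3))*(4*0 - 5))*N = (2 - 1*(-2))*(215898/48811) = (2 + 2)*(215898/48811) = 4*(215898/48811) = 863592/48811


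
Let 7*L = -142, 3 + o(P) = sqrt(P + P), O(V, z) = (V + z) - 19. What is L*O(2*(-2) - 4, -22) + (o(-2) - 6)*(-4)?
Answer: 1030 - 8*I ≈ 1030.0 - 8.0*I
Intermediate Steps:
O(V, z) = -19 + V + z
o(P) = -3 + sqrt(2)*sqrt(P) (o(P) = -3 + sqrt(P + P) = -3 + sqrt(2*P) = -3 + sqrt(2)*sqrt(P))
L = -142/7 (L = (1/7)*(-142) = -142/7 ≈ -20.286)
L*O(2*(-2) - 4, -22) + (o(-2) - 6)*(-4) = -142*(-19 + (2*(-2) - 4) - 22)/7 + ((-3 + sqrt(2)*sqrt(-2)) - 6)*(-4) = -142*(-19 + (-4 - 4) - 22)/7 + ((-3 + sqrt(2)*(I*sqrt(2))) - 6)*(-4) = -142*(-19 - 8 - 22)/7 + ((-3 + 2*I) - 6)*(-4) = -142/7*(-49) + (-9 + 2*I)*(-4) = 994 + (36 - 8*I) = 1030 - 8*I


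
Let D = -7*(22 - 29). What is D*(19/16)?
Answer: 931/16 ≈ 58.188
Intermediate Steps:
D = 49 (D = -7*(-7) = 49)
D*(19/16) = 49*(19/16) = 931/16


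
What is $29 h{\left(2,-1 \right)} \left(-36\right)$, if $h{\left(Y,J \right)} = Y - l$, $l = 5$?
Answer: $3132$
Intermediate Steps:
$h{\left(Y,J \right)} = -5 + Y$ ($h{\left(Y,J \right)} = Y - 5 = -5 + Y$)
$29 h{\left(2,-1 \right)} \left(-36\right) = 29 \left(-5 + 2\right) \left(-36\right) = 29 \left(-3\right) \left(-36\right) = \left(-87\right) \left(-36\right) = 3132$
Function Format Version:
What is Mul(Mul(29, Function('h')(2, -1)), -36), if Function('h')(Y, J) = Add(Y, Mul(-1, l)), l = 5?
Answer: 3132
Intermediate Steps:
Function('h')(Y, J) = Add(-5, Y) (Function('h')(Y, J) = Add(Y, Mul(-1, 5)) = Add(Y, -5) = Add(-5, Y))
Mul(Mul(29, Function('h')(2, -1)), -36) = Mul(Mul(29, Add(-5, 2)), -36) = Mul(Mul(29, -3), -36) = Mul(-87, -36) = 3132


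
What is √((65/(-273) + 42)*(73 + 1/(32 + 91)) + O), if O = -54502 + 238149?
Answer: √138401634707/861 ≈ 432.08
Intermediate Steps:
O = 183647
√((65/(-273) + 42)*(73 + 1/(32 + 91)) + O) = √((65/(-273) + 42)*(73 + 1/(32 + 91)) + 183647) = √((65*(-1/273) + 42)*(73 + 1/123) + 183647) = √((-5/21 + 42)*(73 + 1/123) + 183647) = √((877/21)*(8980/123) + 183647) = √(7875460/2583 + 183647) = √(482235661/2583) = √138401634707/861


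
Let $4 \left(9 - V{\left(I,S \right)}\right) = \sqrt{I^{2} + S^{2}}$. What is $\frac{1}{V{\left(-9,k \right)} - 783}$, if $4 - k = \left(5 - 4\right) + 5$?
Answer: $- \frac{12384}{9585131} + \frac{4 \sqrt{85}}{9585131} \approx -0.0012882$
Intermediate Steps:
$k = -2$ ($k = 4 - \left(\left(5 - 4\right) + 5\right) = 4 - \left(1 + 5\right) = 4 - 6 = -2$)
$V{\left(I,S \right)} = 9 - \frac{\sqrt{I^{2} + S^{2}}}{4}$
$\frac{1}{V{\left(-9,k \right)} - 783} = \frac{1}{\left(9 - \frac{\sqrt{\left(-9\right)^{2} + \left(-2\right)^{2}}}{4}\right) - 783} = \frac{1}{\left(9 - \frac{\sqrt{81 + 4}}{4}\right) - 783} = \frac{1}{\left(9 - \frac{\sqrt{85}}{4}\right) - 783} = \frac{1}{-774 - \frac{\sqrt{85}}{4}}$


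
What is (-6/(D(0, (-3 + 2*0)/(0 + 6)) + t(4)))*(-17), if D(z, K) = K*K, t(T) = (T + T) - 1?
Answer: 408/29 ≈ 14.069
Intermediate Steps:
t(T) = -1 + 2*T (t(T) = 2*T - 1 = -1 + 2*T)
D(z, K) = K²
(-6/(D(0, (-3 + 2*0)/(0 + 6)) + t(4)))*(-17) = (-6/(((-3 + 2*0)/(0 + 6))² + (-1 + 2*4)))*(-17) = (-6/(((-3 + 0)/6)² + (-1 + 8)))*(-17) = (-6/((-3*⅙)² + 7))*(-17) = (-6/((-½)² + 7))*(-17) = (-6/(¼ + 7))*(-17) = (-6/(29/4))*(-17) = ((4/29)*(-6))*(-17) = -24/29*(-17) = 408/29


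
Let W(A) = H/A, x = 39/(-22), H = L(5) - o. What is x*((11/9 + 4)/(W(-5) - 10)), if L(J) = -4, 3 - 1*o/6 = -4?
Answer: 3055/264 ≈ 11.572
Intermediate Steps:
o = 42 (o = 18 - 6*(-4) = 18 + 24 = 42)
H = -46 (H = -4 - 1*42 = -4 - 42 = -46)
x = -39/22 (x = 39*(-1/22) = -39/22 ≈ -1.7727)
W(A) = -46/A
x*((11/9 + 4)/(W(-5) - 10)) = -39*(11/9 + 4)/(22*(-46/(-5) - 10)) = -39*(11*(⅑) + 4)/(22*(-46*(-⅕) - 10)) = -39*(11/9 + 4)/(22*(46/5 - 10)) = -611/(66*(-⅘)) = -611*(-5)/(66*4) = -39/22*(-235/36) = 3055/264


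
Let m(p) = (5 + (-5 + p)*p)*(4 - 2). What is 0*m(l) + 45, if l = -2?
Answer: 45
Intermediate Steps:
m(p) = 10 + 2*p*(-5 + p) (m(p) = (5 + p*(-5 + p))*2 = 10 + 2*p*(-5 + p))
0*m(l) + 45 = 0*(10 - 10*(-2) + 2*(-2)²) + 45 = 0*(10 + 20 + 2*4) + 45 = 0*(10 + 20 + 8) + 45 = 0*38 + 45 = 0 + 45 = 45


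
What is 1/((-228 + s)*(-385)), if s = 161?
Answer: 1/25795 ≈ 3.8767e-5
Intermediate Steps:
1/((-228 + s)*(-385)) = 1/((-228 + 161)*(-385)) = 1/(-67*(-385)) = 1/25795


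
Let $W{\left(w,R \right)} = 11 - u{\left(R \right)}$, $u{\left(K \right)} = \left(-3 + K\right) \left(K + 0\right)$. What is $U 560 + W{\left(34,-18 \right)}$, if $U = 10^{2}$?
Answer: $55633$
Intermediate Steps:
$u{\left(K \right)} = K \left(-3 + K\right)$ ($u{\left(K \right)} = \left(-3 + K\right) K = K \left(-3 + K\right)$)
$U = 100$
$W{\left(w,R \right)} = 11 - R \left(-3 + R\right)$
$U 560 + W{\left(34,-18 \right)} = 100 \cdot 560 + \left(11 - - 18 \left(-3 - 18\right)\right) = 56000 + \left(11 - \left(-18\right) \left(-21\right)\right) = 56000 + \left(11 - 378\right) = 56000 - 367 = 55633$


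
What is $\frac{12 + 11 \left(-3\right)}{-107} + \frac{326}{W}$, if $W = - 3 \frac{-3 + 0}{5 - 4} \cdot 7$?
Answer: $\frac{36205}{6741} \approx 5.3709$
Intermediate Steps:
$W = 63$ ($W = - 3 \left(- \frac{3}{1}\right) 7 = - 3 \left(\left(-3\right) 1\right) 7 = \left(-3\right) \left(-3\right) 7 = 9 \cdot 7 = 63$)
$\frac{12 + 11 \left(-3\right)}{-107} + \frac{326}{W} = \frac{12 + 11 \left(-3\right)}{-107} + \frac{326}{63} = \left(12 - 33\right) \left(- \frac{1}{107}\right) + 326 \cdot \frac{1}{63} = \left(-21\right) \left(- \frac{1}{107}\right) + \frac{326}{63} = \frac{21}{107} + \frac{326}{63} = \frac{36205}{6741}$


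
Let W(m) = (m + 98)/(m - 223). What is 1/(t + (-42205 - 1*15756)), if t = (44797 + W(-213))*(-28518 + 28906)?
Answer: 109/1888248130 ≈ 5.7725e-8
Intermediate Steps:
W(m) = (98 + m)/(-223 + m)
t = 1894565879/109 (t = (44797 + (98 - 213)/(-223 - 213))*(-28518 + 28906) = (44797 - 115/(-436))*388 = (44797 - 1/436*(-115))*388 = (44797 + 115/436)*388 = (19531607/436)*388 = 1894565879/109 ≈ 1.7381e+7)
1/(t + (-42205 - 1*15756)) = 1/(1894565879/109 + (-42205 - 1*15756)) = 1/(1894565879/109 + (-42205 - 15756)) = 1/(1894565879/109 - 57961) = 1/(1888248130/109) = 109/1888248130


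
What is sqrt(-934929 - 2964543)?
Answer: 4*I*sqrt(243717) ≈ 1974.7*I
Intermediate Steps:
sqrt(-934929 - 2964543) = sqrt(-3899472) = 4*I*sqrt(243717)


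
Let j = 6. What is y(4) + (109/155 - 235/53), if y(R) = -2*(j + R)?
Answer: -194948/8215 ≈ -23.731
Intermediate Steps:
y(R) = -12 - 2*R (y(R) = -2*(6 + R) = -12 - 2*R)
y(4) + (109/155 - 235/53) = (-12 - 2*4) + (109/155 - 235/53) = (-12 - 8) + (109*(1/155) - 235*1/53) = -20 + (109/155 - 235/53) = -20 - 30648/8215 = -194948/8215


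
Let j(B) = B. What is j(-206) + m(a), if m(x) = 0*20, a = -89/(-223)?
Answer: -206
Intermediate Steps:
a = 89/223 (a = -89*(-1/223) = 89/223 ≈ 0.39910)
m(x) = 0
j(-206) + m(a) = -206 + 0 = -206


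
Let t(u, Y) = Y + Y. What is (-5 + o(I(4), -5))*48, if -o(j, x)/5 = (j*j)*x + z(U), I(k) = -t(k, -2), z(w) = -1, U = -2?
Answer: 19200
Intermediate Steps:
t(u, Y) = 2*Y
I(k) = 4 (I(k) = -2*(-2) = -1*(-4) = 4)
o(j, x) = 5 - 5*x*j² (o(j, x) = -5*((j*j)*x - 1) = -5*(j²*x - 1) = -5*(x*j² - 1) = -5*(-1 + x*j²) = 5 - 5*x*j²)
(-5 + o(I(4), -5))*48 = (-5 + (5 - 5*(-5)*4²))*48 = (-5 + (5 - 5*(-5)*16))*48 = (-5 + (5 + 400))*48 = (-5 + 405)*48 = 400*48 = 19200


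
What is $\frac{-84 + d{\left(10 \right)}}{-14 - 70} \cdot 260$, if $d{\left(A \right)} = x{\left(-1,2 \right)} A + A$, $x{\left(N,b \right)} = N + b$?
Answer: $\frac{4160}{21} \approx 198.1$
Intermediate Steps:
$d{\left(A \right)} = 2 A$ ($d{\left(A \right)} = \left(-1 + 2\right) A + A = 1 A + A = A + A = 2 A$)
$\frac{-84 + d{\left(10 \right)}}{-14 - 70} \cdot 260 = \frac{-84 + 2 \cdot 10}{-14 - 70} \cdot 260 = \frac{-84 + 20}{-84} \cdot 260 = \left(-64\right) \left(- \frac{1}{84}\right) 260 = \frac{16}{21} \cdot 260 = \frac{4160}{21}$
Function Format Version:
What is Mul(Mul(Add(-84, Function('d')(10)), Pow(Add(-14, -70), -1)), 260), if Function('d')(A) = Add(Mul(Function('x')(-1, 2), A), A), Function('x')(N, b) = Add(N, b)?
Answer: Rational(4160, 21) ≈ 198.10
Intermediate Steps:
Function('d')(A) = Mul(2, A) (Function('d')(A) = Add(Mul(Add(-1, 2), A), A) = Add(Mul(1, A), A) = Add(A, A) = Mul(2, A))
Mul(Mul(Add(-84, Function('d')(10)), Pow(Add(-14, -70), -1)), 260) = Mul(Mul(Add(-84, Mul(2, 10)), Pow(Add(-14, -70), -1)), 260) = Mul(Mul(Add(-84, 20), Pow(-84, -1)), 260) = Mul(Mul(-64, Rational(-1, 84)), 260) = Mul(Rational(16, 21), 260) = Rational(4160, 21)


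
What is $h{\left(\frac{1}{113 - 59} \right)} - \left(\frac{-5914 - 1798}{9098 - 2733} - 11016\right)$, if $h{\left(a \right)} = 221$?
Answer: $\frac{71531217}{6365} \approx 11238.0$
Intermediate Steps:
$h{\left(\frac{1}{113 - 59} \right)} - \left(\frac{-5914 - 1798}{9098 - 2733} - 11016\right) = 221 - \left(\frac{-5914 - 1798}{9098 - 2733} - 11016\right) = 221 - \left(- \frac{7712}{6365} - 11016\right) = 221 - - \frac{70124552}{6365} = 221 + \frac{70124552}{6365} = \frac{71531217}{6365}$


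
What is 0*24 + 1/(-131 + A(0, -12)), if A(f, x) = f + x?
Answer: -1/143 ≈ -0.0069930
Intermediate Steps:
0*24 + 1/(-131 + A(0, -12)) = 0*24 + 1/(-131 + (0 - 12)) = 0 + 1/(-131 - 12) = 0 + 1/(-143) = 0 - 1/143 = -1/143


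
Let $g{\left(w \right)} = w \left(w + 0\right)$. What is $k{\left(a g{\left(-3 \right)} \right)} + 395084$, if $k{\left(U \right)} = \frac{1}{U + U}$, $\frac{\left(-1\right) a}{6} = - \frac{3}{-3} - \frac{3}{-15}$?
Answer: $\frac{256014427}{648} \approx 3.9508 \cdot 10^{5}$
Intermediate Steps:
$g{\left(w \right)} = w^{2}$ ($g{\left(w \right)} = w w = w^{2}$)
$a = - \frac{36}{5}$ ($a = - 6 \left(- \frac{3}{-3} - \frac{3}{-15}\right) = - 6 \left(\left(-3\right) \left(- \frac{1}{3}\right) - - \frac{1}{5}\right) = - 6 \left(1 + \frac{1}{5}\right) = \left(-6\right) \frac{6}{5} = - \frac{36}{5} \approx -7.2$)
$k{\left(U \right)} = \frac{1}{2 U}$
$k{\left(a g{\left(-3 \right)} \right)} + 395084 = \frac{1}{2 \left(- \frac{36 \left(-3\right)^{2}}{5}\right)} + 395084 = \frac{1}{2 \left(\left(- \frac{36}{5}\right) 9\right)} + 395084 = \frac{1}{2 \left(- \frac{324}{5}\right)} + 395084 = \frac{1}{2} \left(- \frac{5}{324}\right) + 395084 = - \frac{5}{648} + 395084 = \frac{256014427}{648}$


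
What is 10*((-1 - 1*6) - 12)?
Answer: -190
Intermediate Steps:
10*((-1 - 1*6) - 12) = 10*((-1 - 6) - 12) = 10*(-7 - 12) = 10*(-19) = -190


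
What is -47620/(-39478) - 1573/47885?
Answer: 1109092403/945202015 ≈ 1.1734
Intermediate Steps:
-47620/(-39478) - 1573/47885 = -47620*(-1/39478) - 1573*1/47885 = 23810/19739 - 1573/47885 = 1109092403/945202015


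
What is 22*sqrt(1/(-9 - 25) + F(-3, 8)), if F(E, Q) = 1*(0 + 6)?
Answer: 11*sqrt(6902)/17 ≈ 53.757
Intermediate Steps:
F(E, Q) = 6 (F(E, Q) = 1*6 = 6)
22*sqrt(1/(-9 - 25) + F(-3, 8)) = 22*sqrt(1/(-9 - 25) + 6) = 22*sqrt(1/(-34) + 6) = 22*sqrt(-1/34 + 6) = 22*sqrt(203/34) = 22*(sqrt(6902)/34) = 11*sqrt(6902)/17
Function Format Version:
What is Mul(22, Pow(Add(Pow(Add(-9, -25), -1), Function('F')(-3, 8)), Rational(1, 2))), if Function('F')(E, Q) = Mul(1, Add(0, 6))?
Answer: Mul(Rational(11, 17), Pow(6902, Rational(1, 2))) ≈ 53.757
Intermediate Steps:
Function('F')(E, Q) = 6 (Function('F')(E, Q) = Mul(1, 6) = 6)
Mul(22, Pow(Add(Pow(Add(-9, -25), -1), Function('F')(-3, 8)), Rational(1, 2))) = Mul(22, Pow(Add(Pow(Add(-9, -25), -1), 6), Rational(1, 2))) = Mul(22, Pow(Add(Pow(-34, -1), 6), Rational(1, 2))) = Mul(22, Pow(Add(Rational(-1, 34), 6), Rational(1, 2))) = Mul(22, Pow(Rational(203, 34), Rational(1, 2))) = Mul(22, Mul(Rational(1, 34), Pow(6902, Rational(1, 2)))) = Mul(Rational(11, 17), Pow(6902, Rational(1, 2)))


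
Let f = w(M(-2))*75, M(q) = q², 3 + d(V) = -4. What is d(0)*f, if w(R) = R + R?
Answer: -4200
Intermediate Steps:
d(V) = -7 (d(V) = -3 - 4 = -7)
w(R) = 2*R
f = 600 (f = (2*(-2)²)*75 = (2*4)*75 = 8*75 = 600)
d(0)*f = -7*600 = -4200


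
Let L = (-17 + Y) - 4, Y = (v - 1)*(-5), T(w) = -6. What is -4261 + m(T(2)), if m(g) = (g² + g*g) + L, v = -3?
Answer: -4190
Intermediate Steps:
Y = 20 (Y = (-3 - 1)*(-5) = -4*(-5) = 20)
L = -1 (L = (-17 + 20) - 4 = 3 - 4 = -1)
m(g) = -1 + 2*g² (m(g) = (g² + g*g) - 1 = (g² + g²) - 1 = 2*g² - 1 = -1 + 2*g²)
-4261 + m(T(2)) = -4261 + (-1 + 2*(-6)²) = -4261 + (-1 + 2*36) = -4261 + (-1 + 72) = -4261 + 71 = -4190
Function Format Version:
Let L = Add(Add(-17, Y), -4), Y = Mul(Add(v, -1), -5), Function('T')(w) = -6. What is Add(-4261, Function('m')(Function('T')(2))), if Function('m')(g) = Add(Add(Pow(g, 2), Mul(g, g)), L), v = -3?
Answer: -4190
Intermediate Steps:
Y = 20 (Y = Mul(Add(-3, -1), -5) = Mul(-4, -5) = 20)
L = -1 (L = Add(Add(-17, 20), -4) = Add(3, -4) = -1)
Function('m')(g) = Add(-1, Mul(2, Pow(g, 2))) (Function('m')(g) = Add(Add(Pow(g, 2), Mul(g, g)), -1) = Add(Add(Pow(g, 2), Pow(g, 2)), -1) = Add(Mul(2, Pow(g, 2)), -1) = Add(-1, Mul(2, Pow(g, 2))))
Add(-4261, Function('m')(Function('T')(2))) = Add(-4261, Add(-1, Mul(2, Pow(-6, 2)))) = Add(-4261, Add(-1, Mul(2, 36))) = Add(-4261, Add(-1, 72)) = Add(-4261, 71) = -4190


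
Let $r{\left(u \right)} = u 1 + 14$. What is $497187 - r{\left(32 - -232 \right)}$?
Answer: $496909$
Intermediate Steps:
$r{\left(u \right)} = 14 + u$ ($r{\left(u \right)} = u + 14 = 14 + u$)
$497187 - r{\left(32 - -232 \right)} = 497187 - \left(14 + \left(32 - -232\right)\right) = 497187 - \left(14 + \left(32 + 232\right)\right) = 497187 - \left(14 + 264\right) = 497187 - 278 = 496909$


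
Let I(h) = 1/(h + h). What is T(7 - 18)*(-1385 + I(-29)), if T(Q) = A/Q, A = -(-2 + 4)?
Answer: -80331/319 ≈ -251.82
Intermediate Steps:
I(h) = 1/(2*h)
A = -2 (A = -1*2 = -2)
T(Q) = -2/Q
T(7 - 18)*(-1385 + I(-29)) = (-2/(7 - 18))*(-1385 + (1/2)/(-29)) = (-2/(-11))*(-1385 + (1/2)*(-1/29)) = (-2*(-1/11))*(-1385 - 1/58) = (2/11)*(-80331/58) = -80331/319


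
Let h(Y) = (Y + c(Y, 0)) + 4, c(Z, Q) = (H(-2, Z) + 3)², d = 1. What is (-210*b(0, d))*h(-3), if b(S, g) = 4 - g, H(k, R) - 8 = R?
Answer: -40950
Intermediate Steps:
H(k, R) = 8 + R
c(Z, Q) = (11 + Z)² (c(Z, Q) = ((8 + Z) + 3)² = (11 + Z)²)
h(Y) = 4 + Y + (11 + Y)² (h(Y) = (Y + (11 + Y)²) + 4 = 4 + Y + (11 + Y)²)
(-210*b(0, d))*h(-3) = (-210*(4 - 1*1))*(4 - 3 + (11 - 3)²) = (-210*(4 - 1))*(4 - 3 + 8²) = (-210*3)*(4 - 3 + 64) = -630*65 = -40950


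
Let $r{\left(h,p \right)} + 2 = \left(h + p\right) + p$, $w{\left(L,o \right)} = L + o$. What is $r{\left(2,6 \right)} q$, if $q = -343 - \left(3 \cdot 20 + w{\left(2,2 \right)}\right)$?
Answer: $-4884$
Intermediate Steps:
$r{\left(h,p \right)} = -2 + h + 2 p$ ($r{\left(h,p \right)} = -2 + \left(\left(h + p\right) + p\right) = -2 + \left(h + 2 p\right) = -2 + h + 2 p$)
$q = -407$ ($q = -343 - \left(3 \cdot 20 + \left(2 + 2\right)\right) = -343 - \left(60 + 4\right) = -343 - 64 = -407$)
$r{\left(2,6 \right)} q = \left(-2 + 2 + 2 \cdot 6\right) \left(-407\right) = \left(-2 + 2 + 12\right) \left(-407\right) = 12 \left(-407\right) = -4884$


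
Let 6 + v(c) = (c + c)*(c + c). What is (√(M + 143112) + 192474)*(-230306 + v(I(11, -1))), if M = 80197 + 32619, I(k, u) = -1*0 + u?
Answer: -44328301992 - 460616*√63982 ≈ -4.4445e+10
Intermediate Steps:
I(k, u) = u (I(k, u) = 0 + u = u)
M = 112816
v(c) = -6 + 4*c² (v(c) = -6 + (c + c)*(c + c) = -6 + (2*c)*(2*c) = -6 + 4*c²)
(√(M + 143112) + 192474)*(-230306 + v(I(11, -1))) = (√(112816 + 143112) + 192474)*(-230306 + (-6 + 4*(-1)²)) = (√255928 + 192474)*(-230306 + (-6 + 4*1)) = (2*√63982 + 192474)*(-230306 + (-6 + 4)) = (192474 + 2*√63982)*(-230306 - 2) = (192474 + 2*√63982)*(-230308) = -44328301992 - 460616*√63982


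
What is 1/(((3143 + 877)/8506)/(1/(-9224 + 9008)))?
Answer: -4253/434160 ≈ -0.0097959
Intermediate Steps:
1/(((3143 + 877)/8506)/(1/(-9224 + 9008))) = 1/((4020*(1/8506))/(1/(-216))) = 1/(2010/(4253*(-1/216))) = 1/((2010/4253)*(-216)) = 1/(-434160/4253) = -4253/434160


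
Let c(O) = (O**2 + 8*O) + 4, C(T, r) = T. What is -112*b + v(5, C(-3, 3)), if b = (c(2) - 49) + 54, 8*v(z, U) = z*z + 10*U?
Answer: -25989/8 ≈ -3248.6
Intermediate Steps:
v(z, U) = z**2/8 + 5*U/4 (v(z, U) = (z*z + 10*U)/8 = (z**2 + 10*U)/8 = z**2/8 + 5*U/4)
c(O) = 4 + O**2 + 8*O
b = 29 (b = ((4 + 2**2 + 8*2) - 49) + 54 = ((4 + 4 + 16) - 49) + 54 = (24 - 49) + 54 = -25 + 54 = 29)
-112*b + v(5, C(-3, 3)) = -112*29 + ((1/8)*5**2 + (5/4)*(-3)) = -3248 + ((1/8)*25 - 15/4) = -3248 + (25/8 - 15/4) = -3248 - 5/8 = -25989/8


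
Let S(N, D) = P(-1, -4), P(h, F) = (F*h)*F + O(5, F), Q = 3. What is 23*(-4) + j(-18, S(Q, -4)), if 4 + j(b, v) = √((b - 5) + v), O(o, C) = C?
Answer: -96 + I*√43 ≈ -96.0 + 6.5574*I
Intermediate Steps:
P(h, F) = F + h*F² (P(h, F) = (F*h)*F + F = h*F² + F = F + h*F²)
S(N, D) = -20 (S(N, D) = -4*(1 - 4*(-1)) = -4*(1 + 4) = -4*5 = -20)
j(b, v) = -4 + √(-5 + b + v) (j(b, v) = -4 + √((b - 5) + v) = -4 + √((-5 + b) + v) = -4 + √(-5 + b + v))
23*(-4) + j(-18, S(Q, -4)) = 23*(-4) + (-4 + √(-5 - 18 - 20)) = -92 + (-4 + √(-43)) = -92 + (-4 + I*√43) = -96 + I*√43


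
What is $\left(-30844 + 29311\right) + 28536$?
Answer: $27003$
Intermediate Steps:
$\left(-30844 + 29311\right) + 28536 = -1533 + 28536 = 27003$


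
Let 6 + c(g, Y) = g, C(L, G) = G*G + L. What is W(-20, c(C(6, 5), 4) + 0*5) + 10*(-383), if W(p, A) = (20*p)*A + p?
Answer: -13850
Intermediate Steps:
C(L, G) = L + G² (C(L, G) = G² + L = L + G²)
c(g, Y) = -6 + g
W(p, A) = p + 20*A*p (W(p, A) = 20*A*p + p = p + 20*A*p)
W(-20, c(C(6, 5), 4) + 0*5) + 10*(-383) = -20*(1 + 20*((-6 + (6 + 5²)) + 0*5)) + 10*(-383) = -20*(1 + 20*((-6 + (6 + 25)) + 0)) - 3830 = -20*(1 + 20*((-6 + 31) + 0)) - 3830 = -20*(1 + 20*(25 + 0)) - 3830 = -20*(1 + 20*25) - 3830 = -20*(1 + 500) - 3830 = -20*501 - 3830 = -10020 - 3830 = -13850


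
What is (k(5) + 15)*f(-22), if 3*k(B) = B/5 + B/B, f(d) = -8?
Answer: -376/3 ≈ -125.33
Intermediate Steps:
k(B) = ⅓ + B/15 (k(B) = (B/5 + B/B)/3 = (B*(⅕) + 1)/3 = (B/5 + 1)/3 = (1 + B/5)/3 = ⅓ + B/15)
(k(5) + 15)*f(-22) = ((⅓ + (1/15)*5) + 15)*(-8) = ((⅓ + ⅓) + 15)*(-8) = (⅔ + 15)*(-8) = (47/3)*(-8) = -376/3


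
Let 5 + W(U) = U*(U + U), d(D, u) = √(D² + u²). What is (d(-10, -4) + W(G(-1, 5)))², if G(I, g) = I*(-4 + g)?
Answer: 125 - 12*√29 ≈ 60.378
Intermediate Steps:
W(U) = -5 + 2*U² (W(U) = -5 + U*(U + U) = -5 + U*(2*U) = -5 + 2*U²)
(d(-10, -4) + W(G(-1, 5)))² = (√((-10)² + (-4)²) + (-5 + 2*(-(-4 + 5))²))² = (√(100 + 16) + (-5 + 2*(-1*1)²))² = (√116 + (-5 + 2*(-1)²))² = (2*√29 + (-5 + 2*1))² = (2*√29 + (-5 + 2))² = (2*√29 - 3)² = (-3 + 2*√29)²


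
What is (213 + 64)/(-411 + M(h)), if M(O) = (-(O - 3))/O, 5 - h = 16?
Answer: -3047/4535 ≈ -0.67189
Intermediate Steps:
h = -11 (h = 5 - 1*16 = 5 - 16 = -11)
M(O) = (3 - O)/O (M(O) = (-(-3 + O))/O = (3 - O)/O)
(213 + 64)/(-411 + M(h)) = (213 + 64)/(-411 + (3 - 1*(-11))/(-11)) = 277/(-411 - (3 + 11)/11) = 277/(-411 - 1/11*14) = 277/(-411 - 14/11) = 277/(-4535/11) = 277*(-11/4535) = -3047/4535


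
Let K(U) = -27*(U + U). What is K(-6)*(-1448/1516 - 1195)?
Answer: -146858508/379 ≈ -3.8749e+5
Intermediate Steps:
K(U) = -54*U
K(-6)*(-1448/1516 - 1195) = (-54*(-6))*(-1448/1516 - 1195) = 324*(-1448*1/1516 - 1195) = 324*(-362/379 - 1195) = 324*(-453267/379) = -146858508/379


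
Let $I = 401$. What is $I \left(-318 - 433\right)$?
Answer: $-301151$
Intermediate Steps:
$I \left(-318 - 433\right) = 401 \left(-318 - 433\right) = 401 \left(-751\right) = -301151$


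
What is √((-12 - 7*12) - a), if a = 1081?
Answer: I*√1177 ≈ 34.307*I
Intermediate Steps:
√((-12 - 7*12) - a) = √((-12 - 7*12) - 1*1081) = √((-12 - 84) - 1081) = √(-96 - 1081) = √(-1177) = I*√1177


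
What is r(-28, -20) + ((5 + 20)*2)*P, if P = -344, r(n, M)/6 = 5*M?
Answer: -17800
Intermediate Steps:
r(n, M) = 30*M (r(n, M) = 6*(5*M) = 30*M)
r(-28, -20) + ((5 + 20)*2)*P = 30*(-20) + ((5 + 20)*2)*(-344) = -600 + (25*2)*(-344) = -600 + 50*(-344) = -600 - 17200 = -17800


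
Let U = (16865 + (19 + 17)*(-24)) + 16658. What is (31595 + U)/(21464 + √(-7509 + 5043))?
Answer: 689573928/230352881 - 96381*I*√274/230352881 ≈ 2.9936 - 0.0069259*I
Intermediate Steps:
U = 32659 (U = (16865 + 36*(-24)) + 16658 = (16865 - 864) + 16658 = 16001 + 16658 = 32659)
(31595 + U)/(21464 + √(-7509 + 5043)) = (31595 + 32659)/(21464 + √(-7509 + 5043)) = 64254/(21464 + √(-2466)) = 64254/(21464 + 3*I*√274)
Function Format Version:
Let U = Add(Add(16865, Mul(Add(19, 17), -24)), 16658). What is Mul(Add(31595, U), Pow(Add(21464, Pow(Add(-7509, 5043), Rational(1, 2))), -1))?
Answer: Add(Rational(689573928, 230352881), Mul(Rational(-96381, 230352881), I, Pow(274, Rational(1, 2)))) ≈ Add(2.9936, Mul(-0.0069259, I))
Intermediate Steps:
U = 32659 (U = Add(Add(16865, Mul(36, -24)), 16658) = Add(Add(16865, -864), 16658) = Add(16001, 16658) = 32659)
Mul(Add(31595, U), Pow(Add(21464, Pow(Add(-7509, 5043), Rational(1, 2))), -1)) = Mul(Add(31595, 32659), Pow(Add(21464, Pow(Add(-7509, 5043), Rational(1, 2))), -1)) = Mul(64254, Pow(Add(21464, Pow(-2466, Rational(1, 2))), -1)) = Mul(64254, Pow(Add(21464, Mul(3, I, Pow(274, Rational(1, 2)))), -1))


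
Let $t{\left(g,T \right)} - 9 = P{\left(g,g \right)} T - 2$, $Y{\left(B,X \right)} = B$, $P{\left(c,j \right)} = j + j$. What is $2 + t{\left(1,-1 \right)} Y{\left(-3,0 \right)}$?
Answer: $-13$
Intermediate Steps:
$P{\left(c,j \right)} = 2 j$
$t{\left(g,T \right)} = 7 + 2 T g$ ($t{\left(g,T \right)} = 9 + \left(2 g T - 2\right) = 9 + \left(2 T g - 2\right) = 9 + \left(-2 + 2 T g\right) = 7 + 2 T g$)
$2 + t{\left(1,-1 \right)} Y{\left(-3,0 \right)} = 2 + \left(7 + 2 \left(-1\right) 1\right) \left(-3\right) = 2 + \left(7 - 2\right) \left(-3\right) = 2 + 5 \left(-3\right) = 2 - 15 = -13$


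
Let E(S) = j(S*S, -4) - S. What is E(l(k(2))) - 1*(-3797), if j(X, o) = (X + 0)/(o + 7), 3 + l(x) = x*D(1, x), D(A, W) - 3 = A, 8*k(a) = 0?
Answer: 3803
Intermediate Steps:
k(a) = 0 (k(a) = (⅛)*0 = 0)
D(A, W) = 3 + A
l(x) = -3 + 4*x (l(x) = -3 + x*(3 + 1) = -3 + x*4 = -3 + 4*x)
j(X, o) = X/(7 + o)
E(S) = -S + S²/3 (E(S) = (S*S)/(7 - 4) - S = S²/3 - S = -S + S²/3)
E(l(k(2))) - 1*(-3797) = (-3 + 4*0)*(-3 + (-3 + 4*0))/3 - 1*(-3797) = (-3 + 0)*(-3 + (-3 + 0))/3 + 3797 = (⅓)*(-3)*(-3 - 3) + 3797 = (⅓)*(-3)*(-6) + 3797 = 6 + 3797 = 3803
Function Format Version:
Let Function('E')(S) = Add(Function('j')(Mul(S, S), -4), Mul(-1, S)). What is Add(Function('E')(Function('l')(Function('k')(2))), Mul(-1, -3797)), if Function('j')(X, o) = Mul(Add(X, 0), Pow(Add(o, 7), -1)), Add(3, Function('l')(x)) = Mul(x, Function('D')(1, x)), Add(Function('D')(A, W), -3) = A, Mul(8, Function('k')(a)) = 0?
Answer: 3803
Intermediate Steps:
Function('k')(a) = 0 (Function('k')(a) = Mul(Rational(1, 8), 0) = 0)
Function('D')(A, W) = Add(3, A)
Function('l')(x) = Add(-3, Mul(4, x)) (Function('l')(x) = Add(-3, Mul(x, Add(3, 1))) = Add(-3, Mul(x, 4)) = Add(-3, Mul(4, x)))
Function('j')(X, o) = Mul(X, Pow(Add(7, o), -1))
Function('E')(S) = Add(Mul(-1, S), Mul(Rational(1, 3), Pow(S, 2))) (Function('E')(S) = Add(Mul(Mul(S, S), Pow(Add(7, -4), -1)), Mul(-1, S)) = Add(Mul(Pow(S, 2), Pow(3, -1)), Mul(-1, S)) = Add(Mul(Pow(S, 2), Rational(1, 3)), Mul(-1, S)) = Add(Mul(Rational(1, 3), Pow(S, 2)), Mul(-1, S)) = Add(Mul(-1, S), Mul(Rational(1, 3), Pow(S, 2))))
Add(Function('E')(Function('l')(Function('k')(2))), Mul(-1, -3797)) = Add(Mul(Rational(1, 3), Add(-3, Mul(4, 0)), Add(-3, Add(-3, Mul(4, 0)))), Mul(-1, -3797)) = Add(Mul(Rational(1, 3), Add(-3, 0), Add(-3, Add(-3, 0))), 3797) = Add(Mul(Rational(1, 3), -3, Add(-3, -3)), 3797) = Add(Mul(Rational(1, 3), -3, -6), 3797) = Add(6, 3797) = 3803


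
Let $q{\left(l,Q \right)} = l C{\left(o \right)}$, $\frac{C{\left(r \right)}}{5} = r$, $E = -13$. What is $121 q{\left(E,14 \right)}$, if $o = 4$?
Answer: $-31460$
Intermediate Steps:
$C{\left(r \right)} = 5 r$
$q{\left(l,Q \right)} = 20 l$ ($q{\left(l,Q \right)} = l 5 \cdot 4 = l 20 = 20 l$)
$121 q{\left(E,14 \right)} = 121 \cdot 20 \left(-13\right) = 121 \left(-260\right) = -31460$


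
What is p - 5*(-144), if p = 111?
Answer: 831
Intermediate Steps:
p - 5*(-144) = 111 - 5*(-144) = 111 + 720 = 831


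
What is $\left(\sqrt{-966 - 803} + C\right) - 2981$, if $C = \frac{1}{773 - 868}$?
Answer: $- \frac{283196}{95} + i \sqrt{1769} \approx -2981.0 + 42.06 i$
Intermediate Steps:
$C = - \frac{1}{95}$ ($C = \frac{1}{-95} = - \frac{1}{95} \approx -0.010526$)
$\left(\sqrt{-966 - 803} + C\right) - 2981 = \left(\sqrt{-966 - 803} - \frac{1}{95}\right) - 2981 = \left(\sqrt{-1769} - \frac{1}{95}\right) - 2981 = \left(i \sqrt{1769} - \frac{1}{95}\right) - 2981 = \left(- \frac{1}{95} + i \sqrt{1769}\right) - 2981 = - \frac{283196}{95} + i \sqrt{1769}$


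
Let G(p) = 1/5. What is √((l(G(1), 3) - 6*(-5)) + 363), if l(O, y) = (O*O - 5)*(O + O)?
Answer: √244385/25 ≈ 19.774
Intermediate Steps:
G(p) = ⅕
l(O, y) = 2*O*(-5 + O²) (l(O, y) = (O² - 5)*(2*O) = (-5 + O²)*(2*O) = 2*O*(-5 + O²))
√((l(G(1), 3) - 6*(-5)) + 363) = √((2*(⅕)*(-5 + (⅕)²) - 6*(-5)) + 363) = √((2*(⅕)*(-5 + 1/25) + 30) + 363) = √((2*(⅕)*(-124/25) + 30) + 363) = √((-248/125 + 30) + 363) = √(3502/125 + 363) = √(48877/125) = √244385/25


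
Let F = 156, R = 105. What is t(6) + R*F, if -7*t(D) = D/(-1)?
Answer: 114666/7 ≈ 16381.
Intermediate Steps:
t(D) = D/7 (t(D) = -D/(7*(-1)) = -D*(-1)/7 = -(-1)*D/7 = D/7)
t(6) + R*F = (⅐)*6 + 105*156 = 6/7 + 16380 = 114666/7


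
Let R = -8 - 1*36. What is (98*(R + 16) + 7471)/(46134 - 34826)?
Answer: 4727/11308 ≈ 0.41802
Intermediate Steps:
R = -44 (R = -8 - 36 = -44)
(98*(R + 16) + 7471)/(46134 - 34826) = (98*(-44 + 16) + 7471)/(46134 - 34826) = (98*(-28) + 7471)/11308 = (-2744 + 7471)*(1/11308) = 4727*(1/11308) = 4727/11308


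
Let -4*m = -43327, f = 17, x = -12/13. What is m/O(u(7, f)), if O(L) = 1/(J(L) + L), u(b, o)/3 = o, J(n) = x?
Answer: 28205877/52 ≈ 5.4242e+5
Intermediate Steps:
x = -12/13 (x = -12*1/13 = -12/13 ≈ -0.92308)
J(n) = -12/13
u(b, o) = 3*o
m = 43327/4 (m = -1/4*(-43327) = 43327/4 ≈ 10832.)
O(L) = 1/(-12/13 + L)
m/O(u(7, f)) = 43327/(4*((13/(-12 + 13*(3*17))))) = 43327/(4*((13/(-12 + 13*51)))) = 43327/(4*((13/(-12 + 663)))) = 43327/(4*((13/651))) = 43327/(4*((13*(1/651)))) = 43327/(4*(13/651)) = (43327/4)*(651/13) = 28205877/52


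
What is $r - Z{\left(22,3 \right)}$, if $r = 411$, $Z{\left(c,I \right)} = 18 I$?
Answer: $357$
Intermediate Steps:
$r - Z{\left(22,3 \right)} = 411 - 18 \cdot 3 = 411 - 54 = 357$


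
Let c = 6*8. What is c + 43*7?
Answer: 349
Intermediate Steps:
c = 48
c + 43*7 = 48 + 43*7 = 48 + 301 = 349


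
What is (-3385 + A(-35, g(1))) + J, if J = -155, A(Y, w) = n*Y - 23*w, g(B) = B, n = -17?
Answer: -2968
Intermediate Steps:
A(Y, w) = -23*w - 17*Y (A(Y, w) = -17*Y - 23*w = -23*w - 17*Y)
(-3385 + A(-35, g(1))) + J = (-3385 + (-23*1 - 17*(-35))) - 155 = (-3385 + (-23 + 595)) - 155 = (-3385 + 572) - 155 = -2813 - 155 = -2968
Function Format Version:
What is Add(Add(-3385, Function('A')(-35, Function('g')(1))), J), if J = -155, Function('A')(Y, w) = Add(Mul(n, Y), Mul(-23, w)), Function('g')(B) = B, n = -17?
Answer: -2968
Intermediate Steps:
Function('A')(Y, w) = Add(Mul(-23, w), Mul(-17, Y)) (Function('A')(Y, w) = Add(Mul(-17, Y), Mul(-23, w)) = Add(Mul(-23, w), Mul(-17, Y)))
Add(Add(-3385, Function('A')(-35, Function('g')(1))), J) = Add(Add(-3385, Add(Mul(-23, 1), Mul(-17, -35))), -155) = Add(Add(-3385, Add(-23, 595)), -155) = Add(Add(-3385, 572), -155) = Add(-2813, -155) = -2968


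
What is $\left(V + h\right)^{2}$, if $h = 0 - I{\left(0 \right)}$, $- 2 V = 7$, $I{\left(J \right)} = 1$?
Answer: $\frac{81}{4} \approx 20.25$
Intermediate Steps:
$V = - \frac{7}{2}$ ($V = \left(- \frac{1}{2}\right) 7 = - \frac{7}{2} \approx -3.5$)
$h = -1$ ($h = 0 - 1 = -1$)
$\left(V + h\right)^{2} = \left(- \frac{7}{2} - 1\right)^{2} = \left(- \frac{9}{2}\right)^{2} = \frac{81}{4}$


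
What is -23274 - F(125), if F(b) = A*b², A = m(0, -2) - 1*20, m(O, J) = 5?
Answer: 211101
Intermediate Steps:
A = -15 (A = 5 - 1*20 = 5 - 20 = -15)
F(b) = -15*b²
-23274 - F(125) = -23274 - (-15)*125² = -23274 - (-15)*15625 = -23274 - 1*(-234375) = -23274 + 234375 = 211101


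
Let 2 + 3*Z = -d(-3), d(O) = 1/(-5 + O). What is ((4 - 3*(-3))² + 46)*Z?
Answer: -1075/8 ≈ -134.38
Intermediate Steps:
Z = -5/8 (Z = -⅔ + (-1/(-5 - 3))/3 = -⅔ + (-1/(-8))/3 = -⅔ + (-1*(-⅛))/3 = -⅔ + (⅓)*(⅛) = -⅔ + 1/24 = -5/8 ≈ -0.62500)
((4 - 3*(-3))² + 46)*Z = ((4 - 3*(-3))² + 46)*(-5/8) = ((4 + 9)² + 46)*(-5/8) = (13² + 46)*(-5/8) = (169 + 46)*(-5/8) = 215*(-5/8) = -1075/8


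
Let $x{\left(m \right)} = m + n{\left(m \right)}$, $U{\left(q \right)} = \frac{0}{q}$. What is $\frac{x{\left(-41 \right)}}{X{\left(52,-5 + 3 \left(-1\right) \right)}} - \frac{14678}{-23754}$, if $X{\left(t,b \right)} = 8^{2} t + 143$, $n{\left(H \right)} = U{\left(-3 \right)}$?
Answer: $\frac{8328904}{13741689} \approx 0.6061$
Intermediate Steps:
$U{\left(q \right)} = 0$
$n{\left(H \right)} = 0$
$x{\left(m \right)} = m$ ($x{\left(m \right)} = m + 0 = m$)
$X{\left(t,b \right)} = 143 + 64 t$ ($X{\left(t,b \right)} = 64 t + 143 = 143 + 64 t$)
$\frac{x{\left(-41 \right)}}{X{\left(52,-5 + 3 \left(-1\right) \right)}} - \frac{14678}{-23754} = - \frac{41}{143 + 64 \cdot 52} - \frac{14678}{-23754} = - \frac{41}{143 + 3328} - - \frac{7339}{11877} = - \frac{41}{3471} + \frac{7339}{11877} = \frac{8328904}{13741689}$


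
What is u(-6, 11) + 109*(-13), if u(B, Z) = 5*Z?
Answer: -1362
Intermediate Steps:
u(-6, 11) + 109*(-13) = 5*11 + 109*(-13) = 55 - 1417 = -1362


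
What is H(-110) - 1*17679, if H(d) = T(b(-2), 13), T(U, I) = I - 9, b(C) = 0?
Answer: -17675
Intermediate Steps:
T(U, I) = -9 + I
H(d) = 4 (H(d) = -9 + 13 = 4)
H(-110) - 1*17679 = 4 - 1*17679 = 4 - 17679 = -17675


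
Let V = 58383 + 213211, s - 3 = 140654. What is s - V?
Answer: -130937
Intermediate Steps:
s = 140657 (s = 3 + 140654 = 140657)
V = 271594
s - V = 140657 - 1*271594 = 140657 - 271594 = -130937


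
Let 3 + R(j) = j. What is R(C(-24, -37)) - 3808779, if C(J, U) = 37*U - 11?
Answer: -3810162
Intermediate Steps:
C(J, U) = -11 + 37*U
R(j) = -3 + j
R(C(-24, -37)) - 3808779 = (-3 + (-11 + 37*(-37))) - 3808779 = (-3 + (-11 - 1369)) - 3808779 = (-3 - 1380) - 3808779 = -1383 - 3808779 = -3810162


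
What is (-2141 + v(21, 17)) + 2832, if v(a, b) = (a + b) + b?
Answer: 746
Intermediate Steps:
v(a, b) = a + 2*b
(-2141 + v(21, 17)) + 2832 = (-2141 + (21 + 2*17)) + 2832 = (-2141 + (21 + 34)) + 2832 = (-2141 + 55) + 2832 = -2086 + 2832 = 746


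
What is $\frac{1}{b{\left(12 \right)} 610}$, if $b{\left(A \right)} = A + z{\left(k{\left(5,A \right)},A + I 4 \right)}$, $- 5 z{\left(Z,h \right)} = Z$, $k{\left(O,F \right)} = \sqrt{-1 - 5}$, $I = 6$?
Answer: $\frac{5}{36661} + \frac{i \sqrt{6}}{439932} \approx 0.00013638 + 5.5679 \cdot 10^{-6} i$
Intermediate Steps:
$k{\left(O,F \right)} = i \sqrt{6}$ ($k{\left(O,F \right)} = \sqrt{-6} = i \sqrt{6}$)
$z{\left(Z,h \right)} = - \frac{Z}{5}$
$b{\left(A \right)} = A - \frac{i \sqrt{6}}{5}$
$\frac{1}{b{\left(12 \right)} 610} = \frac{1}{\left(12 - \frac{i \sqrt{6}}{5}\right) 610} = \frac{1}{12 - \frac{i \sqrt{6}}{5}} \cdot \frac{1}{610} = \frac{1}{610 \left(12 - \frac{i \sqrt{6}}{5}\right)}$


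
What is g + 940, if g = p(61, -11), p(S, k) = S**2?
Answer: 4661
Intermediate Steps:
g = 3721 (g = 61**2 = 3721)
g + 940 = 3721 + 940 = 4661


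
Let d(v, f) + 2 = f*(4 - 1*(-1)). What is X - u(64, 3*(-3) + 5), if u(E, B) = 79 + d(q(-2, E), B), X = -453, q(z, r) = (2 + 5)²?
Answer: -510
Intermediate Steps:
q(z, r) = 49 (q(z, r) = 7² = 49)
d(v, f) = -2 + 5*f (d(v, f) = -2 + f*(4 - 1*(-1)) = -2 + f*(4 + 1) = -2 + f*5 = -2 + 5*f)
u(E, B) = 77 + 5*B (u(E, B) = 79 + (-2 + 5*B) = 77 + 5*B)
X - u(64, 3*(-3) + 5) = -453 - (77 + 5*(3*(-3) + 5)) = -453 - (77 + 5*(-9 + 5)) = -453 - (77 + 5*(-4)) = -453 - (77 - 20) = -453 - 1*57 = -453 - 57 = -510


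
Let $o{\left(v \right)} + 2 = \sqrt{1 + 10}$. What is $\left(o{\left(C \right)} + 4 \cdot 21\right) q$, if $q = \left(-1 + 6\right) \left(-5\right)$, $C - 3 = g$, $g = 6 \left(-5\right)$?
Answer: $-2050 - 25 \sqrt{11} \approx -2132.9$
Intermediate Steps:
$g = -30$
$C = -27$ ($C = 3 - 30 = -27$)
$o{\left(v \right)} = -2 + \sqrt{11}$ ($o{\left(v \right)} = -2 + \sqrt{1 + 10} = -2 + \sqrt{11}$)
$q = -25$ ($q = 5 \left(-5\right) = -25$)
$\left(o{\left(C \right)} + 4 \cdot 21\right) q = \left(\left(-2 + \sqrt{11}\right) + 4 \cdot 21\right) \left(-25\right) = \left(\left(-2 + \sqrt{11}\right) + 84\right) \left(-25\right) = \left(82 + \sqrt{11}\right) \left(-25\right) = -2050 - 25 \sqrt{11}$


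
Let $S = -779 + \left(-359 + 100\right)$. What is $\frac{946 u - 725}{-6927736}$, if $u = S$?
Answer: $\frac{18541}{130712} \approx 0.14185$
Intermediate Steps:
$S = -1038$ ($S = -779 - 259 = -1038$)
$u = -1038$
$\frac{946 u - 725}{-6927736} = \frac{946 \left(-1038\right) - 725}{-6927736} = \left(-981948 - 725\right) \left(- \frac{1}{6927736}\right) = \left(-982673\right) \left(- \frac{1}{6927736}\right) = \frac{18541}{130712}$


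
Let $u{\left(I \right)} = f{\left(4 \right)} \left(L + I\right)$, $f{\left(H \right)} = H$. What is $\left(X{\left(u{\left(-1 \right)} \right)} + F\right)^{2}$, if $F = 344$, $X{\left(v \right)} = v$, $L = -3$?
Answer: $107584$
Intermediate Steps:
$u{\left(I \right)} = -12 + 4 I$ ($u{\left(I \right)} = 4 \left(-3 + I\right) = -12 + 4 I$)
$\left(X{\left(u{\left(-1 \right)} \right)} + F\right)^{2} = \left(\left(-12 + 4 \left(-1\right)\right) + 344\right)^{2} = \left(\left(-12 - 4\right) + 344\right)^{2} = \left(-16 + 344\right)^{2} = 328^{2} = 107584$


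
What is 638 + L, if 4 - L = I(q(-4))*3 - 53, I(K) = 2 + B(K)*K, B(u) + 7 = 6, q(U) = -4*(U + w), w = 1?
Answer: 725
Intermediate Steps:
q(U) = -4 - 4*U (q(U) = -4*(U + 1) = -4*(1 + U) = -4 - 4*U)
B(u) = -1 (B(u) = -7 + 6 = -1)
I(K) = 2 - K
L = 87 (L = 4 - ((2 - (-4 - 4*(-4)))*3 - 53) = 4 - ((2 - (-4 + 16))*3 - 53) = 4 - ((2 - 1*12)*3 - 53) = 4 - ((2 - 12)*3 - 53) = 4 - (-10*3 - 53) = 4 - (-30 - 53) = 4 - 1*(-83) = 4 + 83 = 87)
638 + L = 638 + 87 = 725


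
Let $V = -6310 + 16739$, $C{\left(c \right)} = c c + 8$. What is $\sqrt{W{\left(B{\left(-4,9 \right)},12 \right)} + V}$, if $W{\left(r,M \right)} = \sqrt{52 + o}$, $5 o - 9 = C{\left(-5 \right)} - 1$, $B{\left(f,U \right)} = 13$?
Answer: $\frac{\sqrt{260725 + 5 \sqrt{1505}}}{5} \approx 102.16$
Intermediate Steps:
$C{\left(c \right)} = 8 + c^{2}$ ($C{\left(c \right)} = c^{2} + 8 = 8 + c^{2}$)
$V = 10429$
$o = \frac{41}{5}$ ($o = \frac{9}{5} + \frac{\left(8 + \left(-5\right)^{2}\right) - 1}{5} = \frac{9}{5} + \frac{\left(8 + 25\right) - 1}{5} = \frac{9}{5} + \frac{33 - 1}{5} = \frac{9}{5} + \frac{1}{5} \cdot 32 = \frac{9}{5} + \frac{32}{5} = \frac{41}{5} \approx 8.2$)
$W{\left(r,M \right)} = \frac{\sqrt{1505}}{5}$ ($W{\left(r,M \right)} = \sqrt{52 + \frac{41}{5}} = \sqrt{\frac{301}{5}} = \frac{\sqrt{1505}}{5}$)
$\sqrt{W{\left(B{\left(-4,9 \right)},12 \right)} + V} = \sqrt{\frac{\sqrt{1505}}{5} + 10429} = \sqrt{10429 + \frac{\sqrt{1505}}{5}}$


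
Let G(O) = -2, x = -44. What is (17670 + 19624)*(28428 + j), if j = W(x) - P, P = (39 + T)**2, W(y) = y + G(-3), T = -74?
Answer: 1012793158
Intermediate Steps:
W(y) = -2 + y (W(y) = y - 2 = -2 + y)
P = 1225 (P = (39 - 74)**2 = (-35)**2 = 1225)
j = -1271 (j = (-2 - 44) - 1*1225 = -46 - 1225 = -1271)
(17670 + 19624)*(28428 + j) = (17670 + 19624)*(28428 - 1271) = 37294*27157 = 1012793158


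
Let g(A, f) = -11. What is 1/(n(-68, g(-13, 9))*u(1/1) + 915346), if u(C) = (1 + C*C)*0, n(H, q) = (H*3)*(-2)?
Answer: 1/915346 ≈ 1.0925e-6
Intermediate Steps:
n(H, q) = -6*H (n(H, q) = (3*H)*(-2) = -6*H)
u(C) = 0 (u(C) = (1 + C²)*0 = 0)
1/(n(-68, g(-13, 9))*u(1/1) + 915346) = 1/(-6*(-68)*0 + 915346) = 1/(408*0 + 915346) = 1/(0 + 915346) = 1/915346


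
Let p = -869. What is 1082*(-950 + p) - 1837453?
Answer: -3805611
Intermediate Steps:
1082*(-950 + p) - 1837453 = 1082*(-950 - 869) - 1837453 = 1082*(-1819) - 1837453 = -1968158 - 1837453 = -3805611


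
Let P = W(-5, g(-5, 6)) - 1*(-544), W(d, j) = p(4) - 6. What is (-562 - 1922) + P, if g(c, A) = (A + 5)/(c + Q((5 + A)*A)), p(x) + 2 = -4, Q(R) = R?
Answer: -1952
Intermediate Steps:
p(x) = -6 (p(x) = -2 - 4 = -6)
g(c, A) = (5 + A)/(c + A*(5 + A)) (g(c, A) = (A + 5)/(c + (5 + A)*A) = (5 + A)/(c + A*(5 + A)))
W(d, j) = -12 (W(d, j) = -6 - 6 = -12)
P = 532 (P = -12 - 1*(-544) = -12 + 544 = 532)
(-562 - 1922) + P = (-562 - 1922) + 532 = -2484 + 532 = -1952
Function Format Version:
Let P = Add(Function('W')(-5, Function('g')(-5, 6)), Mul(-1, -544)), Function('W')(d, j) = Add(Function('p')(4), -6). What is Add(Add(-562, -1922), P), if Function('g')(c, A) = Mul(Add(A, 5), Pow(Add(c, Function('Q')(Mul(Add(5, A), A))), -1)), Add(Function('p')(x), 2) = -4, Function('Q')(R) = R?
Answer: -1952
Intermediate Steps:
Function('p')(x) = -6 (Function('p')(x) = Add(-2, -4) = -6)
Function('g')(c, A) = Mul(Pow(Add(c, Mul(A, Add(5, A))), -1), Add(5, A)) (Function('g')(c, A) = Mul(Add(A, 5), Pow(Add(c, Mul(Add(5, A), A)), -1)) = Mul(Add(5, A), Pow(Add(c, Mul(A, Add(5, A))), -1)) = Mul(Pow(Add(c, Mul(A, Add(5, A))), -1), Add(5, A)))
Function('W')(d, j) = -12 (Function('W')(d, j) = Add(-6, -6) = -12)
P = 532 (P = Add(-12, Mul(-1, -544)) = Add(-12, 544) = 532)
Add(Add(-562, -1922), P) = Add(Add(-562, -1922), 532) = Add(-2484, 532) = -1952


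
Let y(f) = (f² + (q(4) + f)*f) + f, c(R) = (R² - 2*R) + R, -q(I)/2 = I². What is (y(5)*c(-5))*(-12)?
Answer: 37800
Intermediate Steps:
q(I) = -2*I²
c(R) = R² - R
y(f) = f + f² + f*(-32 + f) (y(f) = (f² + (-2*4² + f)*f) + f = (f² + (-2*16 + f)*f) + f = (f² + (-32 + f)*f) + f = (f² + f*(-32 + f)) + f = f + f² + f*(-32 + f))
(y(5)*c(-5))*(-12) = ((5*(-31 + 2*5))*(-5*(-1 - 5)))*(-12) = ((5*(-31 + 10))*(-5*(-6)))*(-12) = ((5*(-21))*30)*(-12) = -105*30*(-12) = -3150*(-12) = 37800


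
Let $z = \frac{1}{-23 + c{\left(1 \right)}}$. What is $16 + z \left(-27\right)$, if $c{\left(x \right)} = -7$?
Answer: $\frac{169}{10} \approx 16.9$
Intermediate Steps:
$z = - \frac{1}{30}$ ($z = \frac{1}{-23 - 7} = \frac{1}{-30} = - \frac{1}{30} \approx -0.033333$)
$16 + z \left(-27\right) = 16 - - \frac{9}{10} = 16 + \frac{9}{10} = \frac{169}{10}$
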